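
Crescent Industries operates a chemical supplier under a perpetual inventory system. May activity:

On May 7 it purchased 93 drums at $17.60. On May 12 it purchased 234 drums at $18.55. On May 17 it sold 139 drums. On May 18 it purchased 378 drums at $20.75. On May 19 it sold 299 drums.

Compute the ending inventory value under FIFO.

May 17, 139 sold [FIFO — oldest first]: 93 @ $17.60 + 46 @ $18.55 = $2,490.10
May 19, 299 sold [FIFO — oldest first]: 188 @ $18.55 + 111 @ $20.75 = $5,790.65
Total COGS = $2,490.10 + $5,790.65 = $8,280.75
Ending inventory: 267 @ $20.75 = $5,540.25

Ending inventory = $5,540.25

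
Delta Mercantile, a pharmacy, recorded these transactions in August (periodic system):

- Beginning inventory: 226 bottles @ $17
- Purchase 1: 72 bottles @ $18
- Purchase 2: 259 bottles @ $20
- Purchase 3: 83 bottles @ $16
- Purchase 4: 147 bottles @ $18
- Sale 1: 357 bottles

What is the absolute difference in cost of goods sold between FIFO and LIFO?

$196

FIFO COGS: 226 @ $17 + 72 @ $18 + 59 @ $20 = $6,318
LIFO COGS: 147 @ $18 + 83 @ $16 + 127 @ $20 = $6,514
Difference = |$6,318 − $6,514| = $196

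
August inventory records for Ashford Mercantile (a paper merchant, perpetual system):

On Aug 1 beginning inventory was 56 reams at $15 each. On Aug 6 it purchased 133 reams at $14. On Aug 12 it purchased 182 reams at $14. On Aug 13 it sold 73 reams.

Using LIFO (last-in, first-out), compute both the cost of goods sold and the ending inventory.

COGS = $1,022; ending inventory = $4,228

Aug 13, 73 sold [LIFO — newest first]: 73 @ $14 = $1,022
Ending inventory: 56 @ $15 + 133 @ $14 + 109 @ $14 = $4,228
Check: goods available $5,250 = COGS $1,022 + ending $4,228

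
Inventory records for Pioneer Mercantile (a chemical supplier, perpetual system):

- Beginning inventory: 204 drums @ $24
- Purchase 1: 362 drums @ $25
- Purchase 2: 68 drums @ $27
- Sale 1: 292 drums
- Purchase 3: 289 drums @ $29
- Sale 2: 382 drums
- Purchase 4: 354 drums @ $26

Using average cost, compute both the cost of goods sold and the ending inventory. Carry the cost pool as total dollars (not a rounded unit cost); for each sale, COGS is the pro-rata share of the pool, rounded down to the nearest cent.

After Beginning: 204 on hand, pool $4,896.00 (≈ $24.0000 each)
After Purchase 1: 566 on hand, pool $13,946.00 (≈ $24.6396 each)
After Purchase 2: 634 on hand, pool $15,782.00 (≈ $24.8927 each)
Sale 1, sell 292: 292/634 × $15,782.00 → $7,268.68
After Purchase 3: 631 on hand, pool $16,894.32 (≈ $26.7739 each)
Sale 2, sell 382: 382/631 × $16,894.32 → $10,227.62
After Purchase 4: 603 on hand, pool $15,870.70 (≈ $26.3196 each)
Total COGS = $7,268.68 + $10,227.62 = $17,496.30
Ending inventory (cost pool remaining) = $15,870.70
Check: goods available $33,367.00 = COGS $17,496.30 + ending $15,870.70

COGS = $17,496.30; ending inventory = $15,870.70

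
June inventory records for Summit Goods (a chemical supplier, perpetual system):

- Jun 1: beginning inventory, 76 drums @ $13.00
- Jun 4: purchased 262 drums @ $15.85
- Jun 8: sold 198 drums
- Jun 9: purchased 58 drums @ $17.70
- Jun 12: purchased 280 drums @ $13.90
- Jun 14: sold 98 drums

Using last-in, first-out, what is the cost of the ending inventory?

Jun 8, 198 sold [LIFO — newest first]: 198 @ $15.85 = $3,138.30
Jun 14, 98 sold [LIFO — newest first]: 98 @ $13.90 = $1,362.20
Total COGS = $3,138.30 + $1,362.20 = $4,500.50
Ending inventory: 76 @ $13.00 + 64 @ $15.85 + 58 @ $17.70 + 182 @ $13.90 = $5,558.80

Ending inventory = $5,558.80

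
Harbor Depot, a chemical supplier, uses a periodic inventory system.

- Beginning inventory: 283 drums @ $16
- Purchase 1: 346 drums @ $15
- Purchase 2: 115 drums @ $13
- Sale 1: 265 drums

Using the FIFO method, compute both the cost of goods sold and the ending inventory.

COGS = $4,240; ending inventory = $6,973

Sale 1 (265) [FIFO — oldest first]: 265 @ $16 = $4,240
Ending inventory: 18 @ $16 + 346 @ $15 + 115 @ $13 = $6,973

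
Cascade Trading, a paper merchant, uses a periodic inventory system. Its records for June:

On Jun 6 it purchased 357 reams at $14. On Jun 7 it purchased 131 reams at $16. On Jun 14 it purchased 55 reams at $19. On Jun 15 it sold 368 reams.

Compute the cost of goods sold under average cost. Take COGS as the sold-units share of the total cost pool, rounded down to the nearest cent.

Jun 15, sell 368: 368/543 × $8,139.00 → $5,515.93
Ending inventory (cost pool remaining) = $2,623.07

COGS = $5,515.93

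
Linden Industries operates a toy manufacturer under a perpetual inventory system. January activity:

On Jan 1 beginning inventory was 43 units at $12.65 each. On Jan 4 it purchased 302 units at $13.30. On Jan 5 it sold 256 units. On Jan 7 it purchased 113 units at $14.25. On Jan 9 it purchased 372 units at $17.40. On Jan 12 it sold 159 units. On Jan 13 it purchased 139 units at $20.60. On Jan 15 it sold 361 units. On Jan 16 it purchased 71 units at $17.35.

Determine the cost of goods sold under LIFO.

COGS = $12,869.25

Jan 5, 256 sold [LIFO — newest first]: 256 @ $13.30 = $3,404.80
Jan 12, 159 sold [LIFO — newest first]: 159 @ $17.40 = $2,766.60
Jan 15, 361 sold [LIFO — newest first]: 139 @ $20.60 + 213 @ $17.40 + 9 @ $14.25 = $6,697.85
Total COGS = $3,404.80 + $2,766.60 + $6,697.85 = $12,869.25
Ending inventory: 43 @ $12.65 + 46 @ $13.30 + 104 @ $14.25 + 71 @ $17.35 = $3,869.60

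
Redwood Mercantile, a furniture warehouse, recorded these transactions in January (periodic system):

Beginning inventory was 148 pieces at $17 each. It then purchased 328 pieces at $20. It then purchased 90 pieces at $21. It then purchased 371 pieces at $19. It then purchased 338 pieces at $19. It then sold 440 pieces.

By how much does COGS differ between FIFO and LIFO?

FIFO COGS: 148 @ $17 + 292 @ $20 = $8,356
LIFO COGS: 338 @ $19 + 102 @ $19 = $8,360
Difference = |$8,356 − $8,360| = $4

$4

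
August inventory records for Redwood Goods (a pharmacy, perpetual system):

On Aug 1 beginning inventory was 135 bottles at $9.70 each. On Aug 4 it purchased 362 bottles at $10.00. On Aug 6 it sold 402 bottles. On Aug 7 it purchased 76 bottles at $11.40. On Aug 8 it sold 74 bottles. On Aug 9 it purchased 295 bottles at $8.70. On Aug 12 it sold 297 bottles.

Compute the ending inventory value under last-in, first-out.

Ending inventory = $921.50

Aug 6, 402 sold [LIFO — newest first]: 362 @ $10.00 + 40 @ $9.70 = $4,008.00
Aug 8, 74 sold [LIFO — newest first]: 74 @ $11.40 = $843.60
Aug 12, 297 sold [LIFO — newest first]: 295 @ $8.70 + 2 @ $11.40 = $2,589.30
Total COGS = $4,008.00 + $843.60 + $2,589.30 = $7,440.90
Ending inventory: 95 @ $9.70 = $921.50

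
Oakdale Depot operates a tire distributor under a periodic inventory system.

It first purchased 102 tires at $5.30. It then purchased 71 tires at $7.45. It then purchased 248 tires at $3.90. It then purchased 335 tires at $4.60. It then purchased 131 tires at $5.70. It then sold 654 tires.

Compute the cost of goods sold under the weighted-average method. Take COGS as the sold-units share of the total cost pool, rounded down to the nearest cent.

Sale 1, sell 654: 654/887 × $4,324.45 → $3,188.48
Ending inventory (cost pool remaining) = $1,135.97

COGS = $3,188.48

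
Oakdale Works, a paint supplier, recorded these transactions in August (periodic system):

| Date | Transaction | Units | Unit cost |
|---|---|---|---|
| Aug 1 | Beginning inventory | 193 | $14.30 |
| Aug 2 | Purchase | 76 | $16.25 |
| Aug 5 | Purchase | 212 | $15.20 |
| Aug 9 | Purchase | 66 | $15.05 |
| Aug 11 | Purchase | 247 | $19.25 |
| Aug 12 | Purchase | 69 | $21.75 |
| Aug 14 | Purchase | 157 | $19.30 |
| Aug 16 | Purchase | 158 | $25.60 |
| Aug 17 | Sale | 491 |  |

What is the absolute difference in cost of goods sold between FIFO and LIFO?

$3,267.60

FIFO COGS: 193 @ $14.30 + 76 @ $16.25 + 212 @ $15.20 + 10 @ $15.05 = $7,367.80
LIFO COGS: 158 @ $25.60 + 157 @ $19.30 + 69 @ $21.75 + 107 @ $19.25 = $10,635.40
Difference = |$7,367.80 − $10,635.40| = $3,267.60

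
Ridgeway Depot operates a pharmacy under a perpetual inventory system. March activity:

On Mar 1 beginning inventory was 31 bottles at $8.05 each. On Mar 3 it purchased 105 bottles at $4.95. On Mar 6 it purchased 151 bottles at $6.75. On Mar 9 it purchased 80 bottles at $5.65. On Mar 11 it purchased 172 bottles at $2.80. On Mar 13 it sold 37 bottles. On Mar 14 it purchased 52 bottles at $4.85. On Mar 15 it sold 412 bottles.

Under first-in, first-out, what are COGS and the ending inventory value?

Mar 13, 37 sold [FIFO — oldest first]: 31 @ $8.05 + 6 @ $4.95 = $279.25
Mar 15, 412 sold [FIFO — oldest first]: 99 @ $4.95 + 151 @ $6.75 + 80 @ $5.65 + 82 @ $2.80 = $2,190.90
Total COGS = $279.25 + $2,190.90 = $2,470.15
Ending inventory: 90 @ $2.80 + 52 @ $4.85 = $504.20
Check: goods available $2,974.35 = COGS $2,470.15 + ending $504.20

COGS = $2,470.15; ending inventory = $504.20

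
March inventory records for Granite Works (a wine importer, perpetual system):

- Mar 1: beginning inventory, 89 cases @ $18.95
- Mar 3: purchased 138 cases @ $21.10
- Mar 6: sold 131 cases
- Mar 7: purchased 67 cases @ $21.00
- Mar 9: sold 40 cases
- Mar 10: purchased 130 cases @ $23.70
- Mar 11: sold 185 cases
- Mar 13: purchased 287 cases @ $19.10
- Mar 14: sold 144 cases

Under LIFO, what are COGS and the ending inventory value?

Mar 6, 131 sold [LIFO — newest first]: 131 @ $21.10 = $2,764.10
Mar 9, 40 sold [LIFO — newest first]: 40 @ $21.00 = $840.00
Mar 11, 185 sold [LIFO — newest first]: 130 @ $23.70 + 27 @ $21.00 + 7 @ $21.10 + 21 @ $18.95 = $4,193.65
Mar 14, 144 sold [LIFO — newest first]: 144 @ $19.10 = $2,750.40
Total COGS = $2,764.10 + $840.00 + $4,193.65 + $2,750.40 = $10,548.15
Ending inventory: 68 @ $18.95 + 143 @ $19.10 = $4,019.90

COGS = $10,548.15; ending inventory = $4,019.90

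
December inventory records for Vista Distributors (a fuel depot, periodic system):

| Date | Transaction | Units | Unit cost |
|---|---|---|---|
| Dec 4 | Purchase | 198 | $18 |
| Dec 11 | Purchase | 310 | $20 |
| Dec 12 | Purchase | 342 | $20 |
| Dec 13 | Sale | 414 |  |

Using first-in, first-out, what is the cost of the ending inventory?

Ending inventory = $8,720

Dec 13, 414 sold [FIFO — oldest first]: 198 @ $18 + 216 @ $20 = $7,884
Ending inventory: 94 @ $20 + 342 @ $20 = $8,720
Check: goods available $16,604 = COGS $7,884 + ending $8,720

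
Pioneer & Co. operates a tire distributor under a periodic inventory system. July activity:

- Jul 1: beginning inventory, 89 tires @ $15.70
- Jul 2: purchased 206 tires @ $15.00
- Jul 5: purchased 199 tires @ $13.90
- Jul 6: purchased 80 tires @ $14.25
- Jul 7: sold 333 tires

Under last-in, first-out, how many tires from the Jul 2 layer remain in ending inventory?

Jul 7, 333 sold [LIFO — newest first]: 80 @ $14.25 + 199 @ $13.90 + 54 @ $15.00 = $4,716.10
Ending inventory: 89 @ $15.70 + 152 @ $15.00 = $3,677.30
Check: goods available $8,393.40 = COGS $4,716.10 + ending $3,677.30

152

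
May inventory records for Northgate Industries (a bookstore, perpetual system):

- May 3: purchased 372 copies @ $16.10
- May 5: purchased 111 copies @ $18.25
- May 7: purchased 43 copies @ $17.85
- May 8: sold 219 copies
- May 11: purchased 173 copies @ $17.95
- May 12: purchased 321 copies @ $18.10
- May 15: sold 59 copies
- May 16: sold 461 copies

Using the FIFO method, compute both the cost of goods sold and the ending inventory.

COGS = $12,611.85; ending inventory = $5,086.10

May 8, 219 sold [FIFO — oldest first]: 219 @ $16.10 = $3,525.90
May 15, 59 sold [FIFO — oldest first]: 59 @ $16.10 = $949.90
May 16, 461 sold [FIFO — oldest first]: 94 @ $16.10 + 111 @ $18.25 + 43 @ $17.85 + 173 @ $17.95 + 40 @ $18.10 = $8,136.05
Total COGS = $3,525.90 + $949.90 + $8,136.05 = $12,611.85
Ending inventory: 281 @ $18.10 = $5,086.10
Check: goods available $17,697.95 = COGS $12,611.85 + ending $5,086.10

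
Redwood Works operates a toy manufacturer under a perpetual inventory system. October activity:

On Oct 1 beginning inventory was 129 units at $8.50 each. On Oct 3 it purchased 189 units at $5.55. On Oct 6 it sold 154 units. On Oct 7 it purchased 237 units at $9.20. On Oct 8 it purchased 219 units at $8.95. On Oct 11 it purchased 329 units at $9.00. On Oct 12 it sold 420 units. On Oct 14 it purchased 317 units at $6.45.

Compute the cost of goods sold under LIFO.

Oct 6, 154 sold [LIFO — newest first]: 154 @ $5.55 = $854.70
Oct 12, 420 sold [LIFO — newest first]: 329 @ $9.00 + 91 @ $8.95 = $3,775.45
Total COGS = $854.70 + $3,775.45 = $4,630.15
Ending inventory: 129 @ $8.50 + 35 @ $5.55 + 237 @ $9.20 + 128 @ $8.95 + 317 @ $6.45 = $6,661.40
Check: goods available $11,291.55 = COGS $4,630.15 + ending $6,661.40

COGS = $4,630.15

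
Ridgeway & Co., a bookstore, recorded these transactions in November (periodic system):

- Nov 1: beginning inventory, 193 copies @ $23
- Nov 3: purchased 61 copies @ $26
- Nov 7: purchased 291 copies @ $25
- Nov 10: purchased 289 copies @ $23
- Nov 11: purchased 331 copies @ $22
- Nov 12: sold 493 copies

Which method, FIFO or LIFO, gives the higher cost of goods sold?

FIFO

FIFO COGS: 193 @ $23 + 61 @ $26 + 239 @ $25 = $12,000
LIFO COGS: 331 @ $22 + 162 @ $23 = $11,008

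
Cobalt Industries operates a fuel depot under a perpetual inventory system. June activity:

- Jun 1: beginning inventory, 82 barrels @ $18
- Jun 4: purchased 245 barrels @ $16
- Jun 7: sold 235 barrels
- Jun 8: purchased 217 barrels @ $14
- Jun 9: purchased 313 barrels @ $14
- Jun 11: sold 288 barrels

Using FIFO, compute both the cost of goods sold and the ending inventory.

COGS = $8,140; ending inventory = $4,676

Jun 7, 235 sold [FIFO — oldest first]: 82 @ $18 + 153 @ $16 = $3,924
Jun 11, 288 sold [FIFO — oldest first]: 92 @ $16 + 196 @ $14 = $4,216
Total COGS = $3,924 + $4,216 = $8,140
Ending inventory: 21 @ $14 + 313 @ $14 = $4,676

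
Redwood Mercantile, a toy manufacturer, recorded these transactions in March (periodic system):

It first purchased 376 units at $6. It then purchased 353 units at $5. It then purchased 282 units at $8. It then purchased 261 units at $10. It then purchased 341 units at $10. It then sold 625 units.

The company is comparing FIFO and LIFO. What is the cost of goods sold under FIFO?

COGS = $3,501

FIFO COGS: 376 @ $6 + 249 @ $5 = $3,501
LIFO COGS: 341 @ $10 + 261 @ $10 + 23 @ $8 = $6,204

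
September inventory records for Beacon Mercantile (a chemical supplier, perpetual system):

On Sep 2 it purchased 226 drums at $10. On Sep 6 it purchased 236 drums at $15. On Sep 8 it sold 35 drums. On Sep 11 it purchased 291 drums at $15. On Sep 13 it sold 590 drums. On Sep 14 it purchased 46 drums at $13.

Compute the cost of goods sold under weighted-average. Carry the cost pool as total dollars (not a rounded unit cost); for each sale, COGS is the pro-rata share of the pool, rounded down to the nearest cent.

After Sep 2: 226 on hand, pool $2,260.00 (≈ $10.0000 each)
After Sep 6: 462 on hand, pool $5,800.00 (≈ $12.5541 each)
Sep 8, sell 35: 35/462 × $5,800.00 → $439.39
After Sep 11: 718 on hand, pool $9,725.61 (≈ $13.5454 each)
Sep 13, sell 590: 590/718 × $9,725.61 → $7,991.79
After Sep 14: 174 on hand, pool $2,331.82 (≈ $13.4013 each)
Total COGS = $439.39 + $7,991.79 = $8,431.18
Ending inventory (cost pool remaining) = $2,331.82

COGS = $8,431.18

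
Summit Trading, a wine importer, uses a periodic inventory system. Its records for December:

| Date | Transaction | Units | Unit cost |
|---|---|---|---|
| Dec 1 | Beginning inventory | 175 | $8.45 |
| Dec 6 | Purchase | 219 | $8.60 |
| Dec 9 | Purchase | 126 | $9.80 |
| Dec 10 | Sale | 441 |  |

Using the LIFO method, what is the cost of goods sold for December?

COGS = $3,929.40

Dec 10, 441 sold [LIFO — newest first]: 126 @ $9.80 + 219 @ $8.60 + 96 @ $8.45 = $3,929.40
Ending inventory: 79 @ $8.45 = $667.55
Check: goods available $4,596.95 = COGS $3,929.40 + ending $667.55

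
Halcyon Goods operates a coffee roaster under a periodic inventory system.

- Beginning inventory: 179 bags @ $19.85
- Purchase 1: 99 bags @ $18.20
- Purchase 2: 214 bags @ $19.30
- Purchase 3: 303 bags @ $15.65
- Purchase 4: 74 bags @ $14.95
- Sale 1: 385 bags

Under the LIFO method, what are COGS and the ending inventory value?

COGS = $6,002.65; ending inventory = $9,330.75

Sale 1 (385) [LIFO — newest first]: 74 @ $14.95 + 303 @ $15.65 + 8 @ $19.30 = $6,002.65
Ending inventory: 179 @ $19.85 + 99 @ $18.20 + 206 @ $19.30 = $9,330.75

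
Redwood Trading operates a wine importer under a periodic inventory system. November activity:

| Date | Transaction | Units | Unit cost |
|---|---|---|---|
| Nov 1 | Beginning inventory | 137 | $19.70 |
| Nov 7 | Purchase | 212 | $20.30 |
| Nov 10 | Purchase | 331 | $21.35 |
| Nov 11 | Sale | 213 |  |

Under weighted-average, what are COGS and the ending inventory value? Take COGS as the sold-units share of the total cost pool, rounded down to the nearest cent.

COGS = $4,407.01; ending inventory = $9,662.34

Nov 11, sell 213: 213/680 × $14,069.35 → $4,407.01
Ending inventory (cost pool remaining) = $9,662.34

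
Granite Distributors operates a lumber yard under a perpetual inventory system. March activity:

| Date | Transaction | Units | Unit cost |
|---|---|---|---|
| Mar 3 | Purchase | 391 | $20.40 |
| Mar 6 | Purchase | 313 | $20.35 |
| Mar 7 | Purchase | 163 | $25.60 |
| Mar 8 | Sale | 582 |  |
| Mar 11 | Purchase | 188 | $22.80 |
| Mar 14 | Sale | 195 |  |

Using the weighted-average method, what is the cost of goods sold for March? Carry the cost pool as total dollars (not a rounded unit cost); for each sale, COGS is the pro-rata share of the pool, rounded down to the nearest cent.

COGS = $16,708.02

After Mar 3: 391 on hand, pool $7,976.40 (≈ $20.4000 each)
After Mar 6: 704 on hand, pool $14,345.95 (≈ $20.3778 each)
After Mar 7: 867 on hand, pool $18,518.75 (≈ $21.3596 each)
Mar 8, sell 582: 582/867 × $18,518.75 → $12,431.27
After Mar 11: 473 on hand, pool $10,373.88 (≈ $21.9321 each)
Mar 14, sell 195: 195/473 × $10,373.88 → $4,276.75
Total COGS = $12,431.27 + $4,276.75 = $16,708.02
Ending inventory (cost pool remaining) = $6,097.13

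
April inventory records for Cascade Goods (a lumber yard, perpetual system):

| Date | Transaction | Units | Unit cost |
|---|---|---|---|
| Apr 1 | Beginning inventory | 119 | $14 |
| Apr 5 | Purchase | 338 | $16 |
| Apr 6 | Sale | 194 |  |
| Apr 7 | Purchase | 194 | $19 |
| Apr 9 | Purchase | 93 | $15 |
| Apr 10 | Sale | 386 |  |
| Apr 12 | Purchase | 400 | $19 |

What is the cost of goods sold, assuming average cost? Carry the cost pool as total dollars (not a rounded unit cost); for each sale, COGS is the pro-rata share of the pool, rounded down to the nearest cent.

COGS = $9,426.02

After Apr 1: 119 on hand, pool $1,666.00 (≈ $14.0000 each)
After Apr 5: 457 on hand, pool $7,074.00 (≈ $15.4792 each)
Apr 6, sell 194: 194/457 × $7,074.00 → $3,002.96
After Apr 7: 457 on hand, pool $7,757.04 (≈ $16.9738 each)
After Apr 9: 550 on hand, pool $9,152.04 (≈ $16.6401 each)
Apr 10, sell 386: 386/550 × $9,152.04 → $6,423.06
After Apr 12: 564 on hand, pool $10,328.98 (≈ $18.3138 each)
Total COGS = $3,002.96 + $6,423.06 = $9,426.02
Ending inventory (cost pool remaining) = $10,328.98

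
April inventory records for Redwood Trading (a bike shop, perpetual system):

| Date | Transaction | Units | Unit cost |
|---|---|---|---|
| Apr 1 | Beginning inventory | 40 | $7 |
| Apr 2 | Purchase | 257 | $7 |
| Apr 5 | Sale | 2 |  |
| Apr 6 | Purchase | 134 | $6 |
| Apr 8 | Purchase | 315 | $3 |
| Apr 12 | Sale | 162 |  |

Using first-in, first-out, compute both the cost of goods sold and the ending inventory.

Apr 5, 2 sold [FIFO — oldest first]: 2 @ $7 = $14
Apr 12, 162 sold [FIFO — oldest first]: 38 @ $7 + 124 @ $7 = $1,134
Total COGS = $14 + $1,134 = $1,148
Ending inventory: 133 @ $7 + 134 @ $6 + 315 @ $3 = $2,680

COGS = $1,148; ending inventory = $2,680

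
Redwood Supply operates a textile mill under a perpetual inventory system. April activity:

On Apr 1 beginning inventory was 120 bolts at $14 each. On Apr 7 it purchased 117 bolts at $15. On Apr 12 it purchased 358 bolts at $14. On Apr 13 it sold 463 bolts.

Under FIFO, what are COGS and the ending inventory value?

Apr 13, 463 sold [FIFO — oldest first]: 120 @ $14 + 117 @ $15 + 226 @ $14 = $6,599
Ending inventory: 132 @ $14 = $1,848

COGS = $6,599; ending inventory = $1,848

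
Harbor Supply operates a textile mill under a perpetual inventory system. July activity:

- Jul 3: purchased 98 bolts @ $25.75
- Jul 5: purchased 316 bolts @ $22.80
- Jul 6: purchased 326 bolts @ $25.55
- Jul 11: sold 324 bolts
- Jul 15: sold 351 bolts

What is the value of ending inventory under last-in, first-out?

Jul 11, 324 sold [LIFO — newest first]: 324 @ $25.55 = $8,278.20
Jul 15, 351 sold [LIFO — newest first]: 2 @ $25.55 + 316 @ $22.80 + 33 @ $25.75 = $8,105.65
Total COGS = $8,278.20 + $8,105.65 = $16,383.85
Ending inventory: 65 @ $25.75 = $1,673.75

Ending inventory = $1,673.75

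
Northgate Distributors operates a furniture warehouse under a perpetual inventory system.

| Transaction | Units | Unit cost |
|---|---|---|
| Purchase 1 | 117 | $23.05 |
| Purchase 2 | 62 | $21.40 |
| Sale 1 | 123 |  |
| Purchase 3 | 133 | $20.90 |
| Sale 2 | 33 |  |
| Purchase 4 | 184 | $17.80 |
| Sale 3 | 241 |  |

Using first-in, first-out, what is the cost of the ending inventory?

Sale 1 (123) [FIFO — oldest first]: 117 @ $23.05 + 6 @ $21.40 = $2,825.25
Sale 2 (33) [FIFO — oldest first]: 33 @ $21.40 = $706.20
Sale 3 (241) [FIFO — oldest first]: 23 @ $21.40 + 133 @ $20.90 + 85 @ $17.80 = $4,784.90
Total COGS = $2,825.25 + $706.20 + $4,784.90 = $8,316.35
Ending inventory: 99 @ $17.80 = $1,762.20

Ending inventory = $1,762.20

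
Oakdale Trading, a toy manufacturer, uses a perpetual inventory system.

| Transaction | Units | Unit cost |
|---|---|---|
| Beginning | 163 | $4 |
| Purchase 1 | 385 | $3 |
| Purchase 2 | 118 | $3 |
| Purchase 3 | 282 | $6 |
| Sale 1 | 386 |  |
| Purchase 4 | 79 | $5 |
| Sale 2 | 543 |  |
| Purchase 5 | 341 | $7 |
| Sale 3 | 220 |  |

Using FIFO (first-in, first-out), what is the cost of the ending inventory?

Sale 1 (386) [FIFO — oldest first]: 163 @ $4 + 223 @ $3 = $1,321
Sale 2 (543) [FIFO — oldest first]: 162 @ $3 + 118 @ $3 + 263 @ $6 = $2,418
Sale 3 (220) [FIFO — oldest first]: 19 @ $6 + 79 @ $5 + 122 @ $7 = $1,363
Total COGS = $1,321 + $2,418 + $1,363 = $5,102
Ending inventory: 219 @ $7 = $1,533
Check: goods available $6,635 = COGS $5,102 + ending $1,533

Ending inventory = $1,533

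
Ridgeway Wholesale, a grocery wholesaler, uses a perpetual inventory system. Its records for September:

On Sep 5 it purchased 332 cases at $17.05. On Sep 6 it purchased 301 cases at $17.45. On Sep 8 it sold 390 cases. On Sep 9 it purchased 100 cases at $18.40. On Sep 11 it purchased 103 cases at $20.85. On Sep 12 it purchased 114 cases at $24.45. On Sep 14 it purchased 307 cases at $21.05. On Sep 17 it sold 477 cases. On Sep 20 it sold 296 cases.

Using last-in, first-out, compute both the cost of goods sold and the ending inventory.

Sep 8, 390 sold [LIFO — newest first]: 301 @ $17.45 + 89 @ $17.05 = $6,769.90
Sep 17, 477 sold [LIFO — newest first]: 307 @ $21.05 + 114 @ $24.45 + 56 @ $20.85 = $10,417.25
Sep 20, 296 sold [LIFO — newest first]: 47 @ $20.85 + 100 @ $18.40 + 149 @ $17.05 = $5,360.40
Total COGS = $6,769.90 + $10,417.25 + $5,360.40 = $22,547.55
Ending inventory: 94 @ $17.05 = $1,602.70
Check: goods available $24,150.25 = COGS $22,547.55 + ending $1,602.70

COGS = $22,547.55; ending inventory = $1,602.70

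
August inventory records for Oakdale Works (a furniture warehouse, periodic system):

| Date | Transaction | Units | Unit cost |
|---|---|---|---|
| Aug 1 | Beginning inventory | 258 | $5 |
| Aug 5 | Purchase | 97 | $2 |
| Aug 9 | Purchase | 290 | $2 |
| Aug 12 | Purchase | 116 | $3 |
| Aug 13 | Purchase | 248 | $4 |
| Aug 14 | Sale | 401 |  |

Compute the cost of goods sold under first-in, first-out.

COGS = $1,576

Aug 14, 401 sold [FIFO — oldest first]: 258 @ $5 + 97 @ $2 + 46 @ $2 = $1,576
Ending inventory: 244 @ $2 + 116 @ $3 + 248 @ $4 = $1,828
Check: goods available $3,404 = COGS $1,576 + ending $1,828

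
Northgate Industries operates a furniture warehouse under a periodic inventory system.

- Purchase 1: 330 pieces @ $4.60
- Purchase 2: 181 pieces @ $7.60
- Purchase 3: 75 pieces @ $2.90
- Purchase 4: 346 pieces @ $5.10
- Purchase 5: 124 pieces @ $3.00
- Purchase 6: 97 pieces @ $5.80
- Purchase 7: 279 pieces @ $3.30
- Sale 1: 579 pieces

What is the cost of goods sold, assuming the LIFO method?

COGS = $2,258.20

Sale 1 (579) [LIFO — newest first]: 279 @ $3.30 + 97 @ $5.80 + 124 @ $3.00 + 79 @ $5.10 = $2,258.20
Ending inventory: 330 @ $4.60 + 181 @ $7.60 + 75 @ $2.90 + 267 @ $5.10 = $4,472.80
Check: goods available $6,731.00 = COGS $2,258.20 + ending $4,472.80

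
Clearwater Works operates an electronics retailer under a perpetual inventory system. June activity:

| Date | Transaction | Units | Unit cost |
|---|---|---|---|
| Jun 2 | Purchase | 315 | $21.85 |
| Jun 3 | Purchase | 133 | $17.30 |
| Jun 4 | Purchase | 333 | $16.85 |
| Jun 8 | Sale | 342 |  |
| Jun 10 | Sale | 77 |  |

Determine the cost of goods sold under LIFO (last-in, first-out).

COGS = $7,098.85

Jun 8, 342 sold [LIFO — newest first]: 333 @ $16.85 + 9 @ $17.30 = $5,766.75
Jun 10, 77 sold [LIFO — newest first]: 77 @ $17.30 = $1,332.10
Total COGS = $5,766.75 + $1,332.10 = $7,098.85
Ending inventory: 315 @ $21.85 + 47 @ $17.30 = $7,695.85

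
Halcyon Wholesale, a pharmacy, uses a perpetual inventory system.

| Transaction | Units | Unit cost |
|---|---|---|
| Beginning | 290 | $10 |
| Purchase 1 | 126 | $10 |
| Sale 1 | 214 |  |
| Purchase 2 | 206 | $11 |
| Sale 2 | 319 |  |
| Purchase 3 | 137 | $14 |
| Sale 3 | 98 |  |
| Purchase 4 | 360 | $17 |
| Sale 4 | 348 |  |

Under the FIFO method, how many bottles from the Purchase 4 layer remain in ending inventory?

140

Sale 1 (214) [FIFO — oldest first]: 214 @ $10 = $2,140
Sale 2 (319) [FIFO — oldest first]: 76 @ $10 + 126 @ $10 + 117 @ $11 = $3,307
Sale 3 (98) [FIFO — oldest first]: 89 @ $11 + 9 @ $14 = $1,105
Sale 4 (348) [FIFO — oldest first]: 128 @ $14 + 220 @ $17 = $5,532
Total COGS = $2,140 + $3,307 + $1,105 + $5,532 = $12,084
Ending inventory: 140 @ $17 = $2,380
Check: goods available $14,464 = COGS $12,084 + ending $2,380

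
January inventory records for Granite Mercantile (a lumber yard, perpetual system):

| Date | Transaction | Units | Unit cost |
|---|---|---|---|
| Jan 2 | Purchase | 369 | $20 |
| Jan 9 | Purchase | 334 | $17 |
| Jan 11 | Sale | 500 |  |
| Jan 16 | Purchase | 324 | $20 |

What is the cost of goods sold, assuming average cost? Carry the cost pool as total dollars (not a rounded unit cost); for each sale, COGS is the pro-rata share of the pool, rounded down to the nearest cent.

COGS = $9,287.33

After Jan 2: 369 on hand, pool $7,380.00 (≈ $20.0000 each)
After Jan 9: 703 on hand, pool $13,058.00 (≈ $18.5747 each)
Jan 11, sell 500: 500/703 × $13,058.00 → $9,287.33
After Jan 16: 527 on hand, pool $10,250.67 (≈ $19.4510 each)
Ending inventory (cost pool remaining) = $10,250.67
Check: goods available $19,538.00 = COGS $9,287.33 + ending $10,250.67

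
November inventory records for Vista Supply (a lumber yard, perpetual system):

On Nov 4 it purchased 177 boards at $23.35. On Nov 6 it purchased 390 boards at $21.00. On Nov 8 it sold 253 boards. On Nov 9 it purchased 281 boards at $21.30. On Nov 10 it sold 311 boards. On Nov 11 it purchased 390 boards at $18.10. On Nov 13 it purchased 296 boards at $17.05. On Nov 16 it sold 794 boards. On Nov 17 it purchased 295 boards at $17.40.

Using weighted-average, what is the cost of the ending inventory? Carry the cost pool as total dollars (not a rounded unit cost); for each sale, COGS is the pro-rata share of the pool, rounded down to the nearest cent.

Ending inventory = $8,438.90

After Nov 4: 177 on hand, pool $4,132.95 (≈ $23.3500 each)
After Nov 6: 567 on hand, pool $12,322.95 (≈ $21.7336 each)
Nov 8, sell 253: 253/567 × $12,322.95 → $5,498.60
After Nov 9: 595 on hand, pool $12,809.65 (≈ $21.5288 each)
Nov 10, sell 311: 311/595 × $12,809.65 → $6,695.46
After Nov 11: 674 on hand, pool $13,173.19 (≈ $19.5448 each)
After Nov 13: 970 on hand, pool $18,219.99 (≈ $18.7835 each)
Nov 16, sell 794: 794/970 × $18,219.99 → $14,914.09
After Nov 17: 471 on hand, pool $8,438.90 (≈ $17.9170 each)
Total COGS = $5,498.60 + $6,695.46 + $14,914.09 = $27,108.15
Ending inventory (cost pool remaining) = $8,438.90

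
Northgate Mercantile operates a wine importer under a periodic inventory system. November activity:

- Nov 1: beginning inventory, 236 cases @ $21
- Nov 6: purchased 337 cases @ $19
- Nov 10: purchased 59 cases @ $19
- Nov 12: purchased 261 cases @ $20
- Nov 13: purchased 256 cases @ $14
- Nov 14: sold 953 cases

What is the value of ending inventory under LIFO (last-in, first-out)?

Ending inventory = $4,116

Nov 14, 953 sold [LIFO — newest first]: 256 @ $14 + 261 @ $20 + 59 @ $19 + 337 @ $19 + 40 @ $21 = $17,168
Ending inventory: 196 @ $21 = $4,116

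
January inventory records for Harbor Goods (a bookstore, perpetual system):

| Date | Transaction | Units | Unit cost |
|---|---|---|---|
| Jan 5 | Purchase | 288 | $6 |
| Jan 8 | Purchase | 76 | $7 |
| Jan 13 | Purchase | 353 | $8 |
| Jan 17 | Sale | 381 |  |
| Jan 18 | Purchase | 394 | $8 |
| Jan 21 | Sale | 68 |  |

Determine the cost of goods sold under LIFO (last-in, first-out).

COGS = $3,564

Jan 17, 381 sold [LIFO — newest first]: 353 @ $8 + 28 @ $7 = $3,020
Jan 21, 68 sold [LIFO — newest first]: 68 @ $8 = $544
Total COGS = $3,020 + $544 = $3,564
Ending inventory: 288 @ $6 + 48 @ $7 + 326 @ $8 = $4,672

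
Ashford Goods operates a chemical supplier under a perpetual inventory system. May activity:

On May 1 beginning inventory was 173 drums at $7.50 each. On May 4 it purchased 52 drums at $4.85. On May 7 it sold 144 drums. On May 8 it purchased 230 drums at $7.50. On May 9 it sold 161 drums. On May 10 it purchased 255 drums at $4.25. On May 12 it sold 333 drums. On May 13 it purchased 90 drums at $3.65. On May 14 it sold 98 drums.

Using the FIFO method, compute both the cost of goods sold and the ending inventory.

COGS = $4,453.35; ending inventory = $233.60

May 7, 144 sold [FIFO — oldest first]: 144 @ $7.50 = $1,080.00
May 9, 161 sold [FIFO — oldest first]: 29 @ $7.50 + 52 @ $4.85 + 80 @ $7.50 = $1,069.70
May 12, 333 sold [FIFO — oldest first]: 150 @ $7.50 + 183 @ $4.25 = $1,902.75
May 14, 98 sold [FIFO — oldest first]: 72 @ $4.25 + 26 @ $3.65 = $400.90
Total COGS = $1,080.00 + $1,069.70 + $1,902.75 + $400.90 = $4,453.35
Ending inventory: 64 @ $3.65 = $233.60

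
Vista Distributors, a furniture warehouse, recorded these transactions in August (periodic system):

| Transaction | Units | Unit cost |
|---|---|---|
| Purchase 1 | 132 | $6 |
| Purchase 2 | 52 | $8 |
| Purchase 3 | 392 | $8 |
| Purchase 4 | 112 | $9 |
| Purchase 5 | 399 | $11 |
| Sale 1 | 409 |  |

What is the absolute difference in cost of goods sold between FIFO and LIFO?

FIFO COGS: 132 @ $6 + 52 @ $8 + 225 @ $8 = $3,008
LIFO COGS: 399 @ $11 + 10 @ $9 = $4,479
Difference = |$3,008 − $4,479| = $1,471

$1,471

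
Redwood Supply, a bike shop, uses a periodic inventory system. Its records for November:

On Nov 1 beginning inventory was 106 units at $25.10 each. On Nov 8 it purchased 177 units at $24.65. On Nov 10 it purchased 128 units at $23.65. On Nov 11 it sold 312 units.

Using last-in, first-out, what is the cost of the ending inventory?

Nov 11, 312 sold [LIFO — newest first]: 128 @ $23.65 + 177 @ $24.65 + 7 @ $25.10 = $7,565.95
Ending inventory: 99 @ $25.10 = $2,484.90

Ending inventory = $2,484.90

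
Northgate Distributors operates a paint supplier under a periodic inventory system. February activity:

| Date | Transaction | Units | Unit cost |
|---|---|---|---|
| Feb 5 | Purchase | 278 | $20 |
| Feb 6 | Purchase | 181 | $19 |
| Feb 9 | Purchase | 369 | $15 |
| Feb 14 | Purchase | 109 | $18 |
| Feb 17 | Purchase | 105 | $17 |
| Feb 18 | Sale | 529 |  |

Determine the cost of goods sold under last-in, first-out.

COGS = $8,472

Feb 18, 529 sold [LIFO — newest first]: 105 @ $17 + 109 @ $18 + 315 @ $15 = $8,472
Ending inventory: 278 @ $20 + 181 @ $19 + 54 @ $15 = $9,809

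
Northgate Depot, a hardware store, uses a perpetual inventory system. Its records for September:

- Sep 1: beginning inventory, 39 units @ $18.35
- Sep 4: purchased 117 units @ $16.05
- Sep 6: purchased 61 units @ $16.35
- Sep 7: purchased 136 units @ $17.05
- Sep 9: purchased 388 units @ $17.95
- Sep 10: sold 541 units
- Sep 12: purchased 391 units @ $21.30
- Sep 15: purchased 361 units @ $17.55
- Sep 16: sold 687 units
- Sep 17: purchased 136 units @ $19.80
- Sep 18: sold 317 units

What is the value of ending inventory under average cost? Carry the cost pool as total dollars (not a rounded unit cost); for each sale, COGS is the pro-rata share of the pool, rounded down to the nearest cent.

Ending inventory = $1,621.75

After Sep 1: 39 on hand, pool $715.65 (≈ $18.3500 each)
After Sep 4: 156 on hand, pool $2,593.50 (≈ $16.6250 each)
After Sep 6: 217 on hand, pool $3,590.85 (≈ $16.5477 each)
After Sep 7: 353 on hand, pool $5,909.65 (≈ $16.7412 each)
After Sep 9: 741 on hand, pool $12,874.25 (≈ $17.3742 each)
Sep 10, sell 541: 541/741 × $12,874.25 → $9,399.41
After Sep 12: 591 on hand, pool $11,803.14 (≈ $19.9715 each)
After Sep 15: 952 on hand, pool $18,138.69 (≈ $19.0532 each)
Sep 16, sell 687: 687/952 × $18,138.69 → $13,089.57
After Sep 17: 401 on hand, pool $7,741.92 (≈ $19.3065 each)
Sep 18, sell 317: 317/401 × $7,741.92 → $6,120.17
Total COGS = $9,399.41 + $13,089.57 + $6,120.17 = $28,609.15
Ending inventory (cost pool remaining) = $1,621.75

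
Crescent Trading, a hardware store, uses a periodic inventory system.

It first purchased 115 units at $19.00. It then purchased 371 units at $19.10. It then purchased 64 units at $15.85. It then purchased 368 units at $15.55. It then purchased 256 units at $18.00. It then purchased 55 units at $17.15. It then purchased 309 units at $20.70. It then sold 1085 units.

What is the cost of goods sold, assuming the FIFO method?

COGS = $19,013.90

Sale 1 (1085) [FIFO — oldest first]: 115 @ $19.00 + 371 @ $19.10 + 64 @ $15.85 + 368 @ $15.55 + 167 @ $18.00 = $19,013.90
Ending inventory: 89 @ $18.00 + 55 @ $17.15 + 309 @ $20.70 = $8,941.55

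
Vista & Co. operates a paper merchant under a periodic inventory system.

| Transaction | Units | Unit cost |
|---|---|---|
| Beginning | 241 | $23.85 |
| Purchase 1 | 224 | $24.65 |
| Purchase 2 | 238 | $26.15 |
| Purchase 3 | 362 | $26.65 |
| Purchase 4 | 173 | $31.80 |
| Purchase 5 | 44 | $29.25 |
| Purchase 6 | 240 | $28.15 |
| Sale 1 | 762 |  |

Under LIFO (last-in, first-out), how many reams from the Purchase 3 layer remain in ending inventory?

57

Sale 1 (762) [LIFO — newest first]: 240 @ $28.15 + 44 @ $29.25 + 173 @ $31.80 + 305 @ $26.65 = $21,672.65
Ending inventory: 241 @ $23.85 + 224 @ $24.65 + 238 @ $26.15 + 57 @ $26.65 = $19,012.20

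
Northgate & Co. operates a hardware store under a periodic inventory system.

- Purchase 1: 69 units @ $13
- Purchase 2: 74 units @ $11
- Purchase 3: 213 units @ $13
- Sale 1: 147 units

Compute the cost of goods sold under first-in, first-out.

COGS = $1,763

Sale 1 (147) [FIFO — oldest first]: 69 @ $13 + 74 @ $11 + 4 @ $13 = $1,763
Ending inventory: 209 @ $13 = $2,717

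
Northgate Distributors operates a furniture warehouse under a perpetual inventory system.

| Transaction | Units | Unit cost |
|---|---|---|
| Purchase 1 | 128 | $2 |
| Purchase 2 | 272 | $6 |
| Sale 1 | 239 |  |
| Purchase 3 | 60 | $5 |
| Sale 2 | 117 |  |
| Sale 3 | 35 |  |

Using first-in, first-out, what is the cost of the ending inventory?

Sale 1 (239) [FIFO — oldest first]: 128 @ $2 + 111 @ $6 = $922
Sale 2 (117) [FIFO — oldest first]: 117 @ $6 = $702
Sale 3 (35) [FIFO — oldest first]: 35 @ $6 = $210
Total COGS = $922 + $702 + $210 = $1,834
Ending inventory: 9 @ $6 + 60 @ $5 = $354

Ending inventory = $354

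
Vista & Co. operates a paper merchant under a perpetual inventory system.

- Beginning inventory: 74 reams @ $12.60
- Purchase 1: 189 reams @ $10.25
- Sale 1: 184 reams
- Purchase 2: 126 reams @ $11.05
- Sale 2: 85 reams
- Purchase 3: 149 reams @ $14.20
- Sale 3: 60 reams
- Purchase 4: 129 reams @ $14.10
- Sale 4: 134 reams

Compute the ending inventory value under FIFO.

Ending inventory = $2,883.90

Sale 1 (184) [FIFO — oldest first]: 74 @ $12.60 + 110 @ $10.25 = $2,059.90
Sale 2 (85) [FIFO — oldest first]: 79 @ $10.25 + 6 @ $11.05 = $876.05
Sale 3 (60) [FIFO — oldest first]: 60 @ $11.05 = $663.00
Sale 4 (134) [FIFO — oldest first]: 60 @ $11.05 + 74 @ $14.20 = $1,713.80
Total COGS = $2,059.90 + $876.05 + $663.00 + $1,713.80 = $5,312.75
Ending inventory: 75 @ $14.20 + 129 @ $14.10 = $2,883.90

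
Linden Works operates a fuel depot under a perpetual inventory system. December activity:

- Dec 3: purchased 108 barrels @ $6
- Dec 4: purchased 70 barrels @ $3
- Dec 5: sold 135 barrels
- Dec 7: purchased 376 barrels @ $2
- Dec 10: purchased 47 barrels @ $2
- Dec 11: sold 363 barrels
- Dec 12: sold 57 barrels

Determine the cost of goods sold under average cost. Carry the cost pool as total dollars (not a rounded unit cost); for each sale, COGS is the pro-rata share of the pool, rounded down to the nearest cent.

COGS = $1,600.02

After Dec 3: 108 on hand, pool $648.00 (≈ $6.0000 each)
After Dec 4: 178 on hand, pool $858.00 (≈ $4.8202 each)
Dec 5, sell 135: 135/178 × $858.00 → $650.73
After Dec 7: 419 on hand, pool $959.27 (≈ $2.2894 each)
After Dec 10: 466 on hand, pool $1,053.27 (≈ $2.2602 each)
Dec 11, sell 363: 363/466 × $1,053.27 → $820.46
Dec 12, sell 57: 57/103 × $232.81 → $128.83
Total COGS = $650.73 + $820.46 + $128.83 = $1,600.02
Ending inventory (cost pool remaining) = $103.98
Check: goods available $1,704.00 = COGS $1,600.02 + ending $103.98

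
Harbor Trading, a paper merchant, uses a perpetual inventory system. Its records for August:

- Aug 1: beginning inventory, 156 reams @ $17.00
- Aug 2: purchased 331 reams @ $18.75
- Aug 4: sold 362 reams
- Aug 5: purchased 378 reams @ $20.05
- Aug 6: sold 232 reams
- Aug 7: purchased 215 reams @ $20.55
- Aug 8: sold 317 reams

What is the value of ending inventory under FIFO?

Aug 4, 362 sold [FIFO — oldest first]: 156 @ $17.00 + 206 @ $18.75 = $6,514.50
Aug 6, 232 sold [FIFO — oldest first]: 125 @ $18.75 + 107 @ $20.05 = $4,489.10
Aug 8, 317 sold [FIFO — oldest first]: 271 @ $20.05 + 46 @ $20.55 = $6,378.85
Total COGS = $6,514.50 + $4,489.10 + $6,378.85 = $17,382.45
Ending inventory: 169 @ $20.55 = $3,472.95
Check: goods available $20,855.40 = COGS $17,382.45 + ending $3,472.95

Ending inventory = $3,472.95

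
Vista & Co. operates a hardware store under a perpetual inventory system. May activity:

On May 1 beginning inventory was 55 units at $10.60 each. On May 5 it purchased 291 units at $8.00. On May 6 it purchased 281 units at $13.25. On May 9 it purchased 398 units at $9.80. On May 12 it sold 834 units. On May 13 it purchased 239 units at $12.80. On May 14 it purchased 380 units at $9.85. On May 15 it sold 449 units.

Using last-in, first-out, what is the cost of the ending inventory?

Ending inventory = $3,847.00

May 12, 834 sold [LIFO — newest first]: 398 @ $9.80 + 281 @ $13.25 + 155 @ $8.00 = $8,863.65
May 15, 449 sold [LIFO — newest first]: 380 @ $9.85 + 69 @ $12.80 = $4,626.20
Total COGS = $8,863.65 + $4,626.20 = $13,489.85
Ending inventory: 55 @ $10.60 + 136 @ $8.00 + 170 @ $12.80 = $3,847.00
Check: goods available $17,336.85 = COGS $13,489.85 + ending $3,847.00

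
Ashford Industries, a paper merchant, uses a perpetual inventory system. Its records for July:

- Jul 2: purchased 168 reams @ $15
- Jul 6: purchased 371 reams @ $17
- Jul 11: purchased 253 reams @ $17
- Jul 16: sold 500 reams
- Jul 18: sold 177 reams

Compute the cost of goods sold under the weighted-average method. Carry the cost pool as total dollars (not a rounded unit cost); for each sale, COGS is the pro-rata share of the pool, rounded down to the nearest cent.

COGS = $11,221.78

After Jul 2: 168 on hand, pool $2,520.00 (≈ $15.0000 each)
After Jul 6: 539 on hand, pool $8,827.00 (≈ $16.3766 each)
After Jul 11: 792 on hand, pool $13,128.00 (≈ $16.5758 each)
Jul 16, sell 500: 500/792 × $13,128.00 → $8,287.87
Jul 18, sell 177: 177/292 × $4,840.13 → $2,933.91
Total COGS = $8,287.87 + $2,933.91 = $11,221.78
Ending inventory (cost pool remaining) = $1,906.22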